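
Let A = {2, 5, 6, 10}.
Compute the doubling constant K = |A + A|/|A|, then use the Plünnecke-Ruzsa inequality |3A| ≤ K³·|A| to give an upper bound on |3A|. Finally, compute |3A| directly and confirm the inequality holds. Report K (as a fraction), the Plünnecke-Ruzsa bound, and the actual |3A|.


|A| = 4.
Step 1: Compute A + A by enumerating all 16 pairs.
A + A = {4, 7, 8, 10, 11, 12, 15, 16, 20}, so |A + A| = 9.
Step 2: Doubling constant K = |A + A|/|A| = 9/4 = 9/4 ≈ 2.2500.
Step 3: Plünnecke-Ruzsa gives |3A| ≤ K³·|A| = (2.2500)³ · 4 ≈ 45.5625.
Step 4: Compute 3A = A + A + A directly by enumerating all triples (a,b,c) ∈ A³; |3A| = 16.
Step 5: Check 16 ≤ 45.5625? Yes ✓.

K = 9/4, Plünnecke-Ruzsa bound K³|A| ≈ 45.5625, |3A| = 16, inequality holds.


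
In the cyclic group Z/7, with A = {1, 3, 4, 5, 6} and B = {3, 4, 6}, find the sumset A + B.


Work in Z/7Z: reduce every sum a + b modulo 7.
Enumerate all 15 pairs:
a = 1: 1+3=4, 1+4=5, 1+6=0
a = 3: 3+3=6, 3+4=0, 3+6=2
a = 4: 4+3=0, 4+4=1, 4+6=3
a = 5: 5+3=1, 5+4=2, 5+6=4
a = 6: 6+3=2, 6+4=3, 6+6=5
Distinct residues collected: {0, 1, 2, 3, 4, 5, 6}
|A + B| = 7 (out of 7 total residues).

A + B = {0, 1, 2, 3, 4, 5, 6}


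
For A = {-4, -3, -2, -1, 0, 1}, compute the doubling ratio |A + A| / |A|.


|A| = 6.
Compute A + A by enumerating all 36 pairs.
A + A = {-8, -7, -6, -5, -4, -3, -2, -1, 0, 1, 2}, so |A + A| = 11.
K = |A + A| / |A| = 11/6 (already in lowest terms) ≈ 1.8333.
Reference: AP of size 6 gives K = 11/6 ≈ 1.8333; a fully generic set of size 6 gives K ≈ 3.5000.

|A| = 6, |A + A| = 11, K = 11/6.


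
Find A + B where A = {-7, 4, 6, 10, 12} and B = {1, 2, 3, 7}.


A + B = {a + b : a ∈ A, b ∈ B}.
Enumerate all |A|·|B| = 5·4 = 20 pairs (a, b) and collect distinct sums.
a = -7: -7+1=-6, -7+2=-5, -7+3=-4, -7+7=0
a = 4: 4+1=5, 4+2=6, 4+3=7, 4+7=11
a = 6: 6+1=7, 6+2=8, 6+3=9, 6+7=13
a = 10: 10+1=11, 10+2=12, 10+3=13, 10+7=17
a = 12: 12+1=13, 12+2=14, 12+3=15, 12+7=19
Collecting distinct sums: A + B = {-6, -5, -4, 0, 5, 6, 7, 8, 9, 11, 12, 13, 14, 15, 17, 19}
|A + B| = 16

A + B = {-6, -5, -4, 0, 5, 6, 7, 8, 9, 11, 12, 13, 14, 15, 17, 19}


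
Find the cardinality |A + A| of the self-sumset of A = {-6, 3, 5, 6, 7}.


A + A = {a + a' : a, a' ∈ A}; |A| = 5.
General bounds: 2|A| - 1 ≤ |A + A| ≤ |A|(|A|+1)/2, i.e. 9 ≤ |A + A| ≤ 15.
Lower bound 2|A|-1 is attained iff A is an arithmetic progression.
Enumerate sums a + a' for a ≤ a' (symmetric, so this suffices):
a = -6: -6+-6=-12, -6+3=-3, -6+5=-1, -6+6=0, -6+7=1
a = 3: 3+3=6, 3+5=8, 3+6=9, 3+7=10
a = 5: 5+5=10, 5+6=11, 5+7=12
a = 6: 6+6=12, 6+7=13
a = 7: 7+7=14
Distinct sums: {-12, -3, -1, 0, 1, 6, 8, 9, 10, 11, 12, 13, 14}
|A + A| = 13

|A + A| = 13


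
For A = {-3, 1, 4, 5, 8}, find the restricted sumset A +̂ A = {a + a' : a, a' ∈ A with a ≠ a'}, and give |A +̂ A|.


Restricted sumset: A +̂ A = {a + a' : a ∈ A, a' ∈ A, a ≠ a'}.
Equivalently, take A + A and drop any sum 2a that is achievable ONLY as a + a for a ∈ A (i.e. sums representable only with equal summands).
Enumerate pairs (a, a') with a < a' (symmetric, so each unordered pair gives one sum; this covers all a ≠ a'):
  -3 + 1 = -2
  -3 + 4 = 1
  -3 + 5 = 2
  -3 + 8 = 5
  1 + 4 = 5
  1 + 5 = 6
  1 + 8 = 9
  4 + 5 = 9
  4 + 8 = 12
  5 + 8 = 13
Collected distinct sums: {-2, 1, 2, 5, 6, 9, 12, 13}
|A +̂ A| = 8
(Reference bound: |A +̂ A| ≥ 2|A| - 3 for |A| ≥ 2, with |A| = 5 giving ≥ 7.)

|A +̂ A| = 8


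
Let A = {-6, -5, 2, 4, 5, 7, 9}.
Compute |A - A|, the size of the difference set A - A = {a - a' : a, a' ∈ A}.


A - A = {a - a' : a, a' ∈ A}; |A| = 7.
Bounds: 2|A|-1 ≤ |A - A| ≤ |A|² - |A| + 1, i.e. 13 ≤ |A - A| ≤ 43.
Note: 0 ∈ A - A always (from a - a). The set is symmetric: if d ∈ A - A then -d ∈ A - A.
Enumerate nonzero differences d = a - a' with a > a' (then include -d):
Positive differences: {1, 2, 3, 4, 5, 7, 8, 9, 10, 11, 12, 13, 14, 15}
Full difference set: {0} ∪ (positive diffs) ∪ (negative diffs).
|A - A| = 1 + 2·14 = 29 (matches direct enumeration: 29).

|A - A| = 29


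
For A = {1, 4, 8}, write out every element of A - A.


A - A = {a - a' : a, a' ∈ A}.
Compute a - a' for each ordered pair (a, a'):
a = 1: 1-1=0, 1-4=-3, 1-8=-7
a = 4: 4-1=3, 4-4=0, 4-8=-4
a = 8: 8-1=7, 8-4=4, 8-8=0
Collecting distinct values (and noting 0 appears from a-a):
A - A = {-7, -4, -3, 0, 3, 4, 7}
|A - A| = 7

A - A = {-7, -4, -3, 0, 3, 4, 7}


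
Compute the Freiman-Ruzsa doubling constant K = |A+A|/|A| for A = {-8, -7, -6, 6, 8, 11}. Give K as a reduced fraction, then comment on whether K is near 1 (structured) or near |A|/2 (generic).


|A| = 6.
Compute A + A by enumerating all 36 pairs.
A + A = {-16, -15, -14, -13, -12, -2, -1, 0, 1, 2, 3, 4, 5, 12, 14, 16, 17, 19, 22}, so |A + A| = 19.
K = |A + A| / |A| = 19/6 (already in lowest terms) ≈ 3.1667.
Reference: AP of size 6 gives K = 11/6 ≈ 1.8333; a fully generic set of size 6 gives K ≈ 3.5000.

|A| = 6, |A + A| = 19, K = 19/6.


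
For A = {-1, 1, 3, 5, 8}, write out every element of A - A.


A - A = {a - a' : a, a' ∈ A}.
Compute a - a' for each ordered pair (a, a'):
a = -1: -1--1=0, -1-1=-2, -1-3=-4, -1-5=-6, -1-8=-9
a = 1: 1--1=2, 1-1=0, 1-3=-2, 1-5=-4, 1-8=-7
a = 3: 3--1=4, 3-1=2, 3-3=0, 3-5=-2, 3-8=-5
a = 5: 5--1=6, 5-1=4, 5-3=2, 5-5=0, 5-8=-3
a = 8: 8--1=9, 8-1=7, 8-3=5, 8-5=3, 8-8=0
Collecting distinct values (and noting 0 appears from a-a):
A - A = {-9, -7, -6, -5, -4, -3, -2, 0, 2, 3, 4, 5, 6, 7, 9}
|A - A| = 15

A - A = {-9, -7, -6, -5, -4, -3, -2, 0, 2, 3, 4, 5, 6, 7, 9}


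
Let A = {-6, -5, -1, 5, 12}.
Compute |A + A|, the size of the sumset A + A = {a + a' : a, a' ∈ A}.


A + A = {a + a' : a, a' ∈ A}; |A| = 5.
General bounds: 2|A| - 1 ≤ |A + A| ≤ |A|(|A|+1)/2, i.e. 9 ≤ |A + A| ≤ 15.
Lower bound 2|A|-1 is attained iff A is an arithmetic progression.
Enumerate sums a + a' for a ≤ a' (symmetric, so this suffices):
a = -6: -6+-6=-12, -6+-5=-11, -6+-1=-7, -6+5=-1, -6+12=6
a = -5: -5+-5=-10, -5+-1=-6, -5+5=0, -5+12=7
a = -1: -1+-1=-2, -1+5=4, -1+12=11
a = 5: 5+5=10, 5+12=17
a = 12: 12+12=24
Distinct sums: {-12, -11, -10, -7, -6, -2, -1, 0, 4, 6, 7, 10, 11, 17, 24}
|A + A| = 15

|A + A| = 15


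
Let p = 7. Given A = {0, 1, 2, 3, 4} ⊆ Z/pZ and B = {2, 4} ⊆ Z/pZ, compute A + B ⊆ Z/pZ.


Work in Z/7Z: reduce every sum a + b modulo 7.
Enumerate all 10 pairs:
a = 0: 0+2=2, 0+4=4
a = 1: 1+2=3, 1+4=5
a = 2: 2+2=4, 2+4=6
a = 3: 3+2=5, 3+4=0
a = 4: 4+2=6, 4+4=1
Distinct residues collected: {0, 1, 2, 3, 4, 5, 6}
|A + B| = 7 (out of 7 total residues).

A + B = {0, 1, 2, 3, 4, 5, 6}


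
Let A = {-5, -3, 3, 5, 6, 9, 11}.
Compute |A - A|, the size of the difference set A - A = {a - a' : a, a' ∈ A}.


A - A = {a - a' : a, a' ∈ A}; |A| = 7.
Bounds: 2|A|-1 ≤ |A - A| ≤ |A|² - |A| + 1, i.e. 13 ≤ |A - A| ≤ 43.
Note: 0 ∈ A - A always (from a - a). The set is symmetric: if d ∈ A - A then -d ∈ A - A.
Enumerate nonzero differences d = a - a' with a > a' (then include -d):
Positive differences: {1, 2, 3, 4, 5, 6, 8, 9, 10, 11, 12, 14, 16}
Full difference set: {0} ∪ (positive diffs) ∪ (negative diffs).
|A - A| = 1 + 2·13 = 27 (matches direct enumeration: 27).

|A - A| = 27


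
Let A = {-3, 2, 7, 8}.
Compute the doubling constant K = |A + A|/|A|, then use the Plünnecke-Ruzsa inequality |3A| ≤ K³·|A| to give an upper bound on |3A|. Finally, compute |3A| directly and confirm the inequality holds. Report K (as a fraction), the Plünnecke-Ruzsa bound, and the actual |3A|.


|A| = 4.
Step 1: Compute A + A by enumerating all 16 pairs.
A + A = {-6, -1, 4, 5, 9, 10, 14, 15, 16}, so |A + A| = 9.
Step 2: Doubling constant K = |A + A|/|A| = 9/4 = 9/4 ≈ 2.2500.
Step 3: Plünnecke-Ruzsa gives |3A| ≤ K³·|A| = (2.2500)³ · 4 ≈ 45.5625.
Step 4: Compute 3A = A + A + A directly by enumerating all triples (a,b,c) ∈ A³; |3A| = 16.
Step 5: Check 16 ≤ 45.5625? Yes ✓.

K = 9/4, Plünnecke-Ruzsa bound K³|A| ≈ 45.5625, |3A| = 16, inequality holds.


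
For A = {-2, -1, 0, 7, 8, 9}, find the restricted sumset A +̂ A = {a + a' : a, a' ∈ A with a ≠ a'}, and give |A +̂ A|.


Restricted sumset: A +̂ A = {a + a' : a ∈ A, a' ∈ A, a ≠ a'}.
Equivalently, take A + A and drop any sum 2a that is achievable ONLY as a + a for a ∈ A (i.e. sums representable only with equal summands).
Enumerate pairs (a, a') with a < a' (symmetric, so each unordered pair gives one sum; this covers all a ≠ a'):
  -2 + -1 = -3
  -2 + 0 = -2
  -2 + 7 = 5
  -2 + 8 = 6
  -2 + 9 = 7
  -1 + 0 = -1
  -1 + 7 = 6
  -1 + 8 = 7
  -1 + 9 = 8
  0 + 7 = 7
  0 + 8 = 8
  0 + 9 = 9
  7 + 8 = 15
  7 + 9 = 16
  8 + 9 = 17
Collected distinct sums: {-3, -2, -1, 5, 6, 7, 8, 9, 15, 16, 17}
|A +̂ A| = 11
(Reference bound: |A +̂ A| ≥ 2|A| - 3 for |A| ≥ 2, with |A| = 6 giving ≥ 9.)

|A +̂ A| = 11


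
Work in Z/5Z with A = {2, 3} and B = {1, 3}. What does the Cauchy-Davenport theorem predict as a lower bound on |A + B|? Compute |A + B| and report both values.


Cauchy-Davenport: |A + B| ≥ min(p, |A| + |B| - 1) for A, B nonempty in Z/pZ.
|A| = 2, |B| = 2, p = 5.
CD lower bound = min(5, 2 + 2 - 1) = min(5, 3) = 3.
Compute A + B mod 5 directly:
a = 2: 2+1=3, 2+3=0
a = 3: 3+1=4, 3+3=1
A + B = {0, 1, 3, 4}, so |A + B| = 4.
Verify: 4 ≥ 3? Yes ✓.

CD lower bound = 3, actual |A + B| = 4.


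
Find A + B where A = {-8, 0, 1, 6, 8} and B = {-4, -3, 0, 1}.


A + B = {a + b : a ∈ A, b ∈ B}.
Enumerate all |A|·|B| = 5·4 = 20 pairs (a, b) and collect distinct sums.
a = -8: -8+-4=-12, -8+-3=-11, -8+0=-8, -8+1=-7
a = 0: 0+-4=-4, 0+-3=-3, 0+0=0, 0+1=1
a = 1: 1+-4=-3, 1+-3=-2, 1+0=1, 1+1=2
a = 6: 6+-4=2, 6+-3=3, 6+0=6, 6+1=7
a = 8: 8+-4=4, 8+-3=5, 8+0=8, 8+1=9
Collecting distinct sums: A + B = {-12, -11, -8, -7, -4, -3, -2, 0, 1, 2, 3, 4, 5, 6, 7, 8, 9}
|A + B| = 17

A + B = {-12, -11, -8, -7, -4, -3, -2, 0, 1, 2, 3, 4, 5, 6, 7, 8, 9}


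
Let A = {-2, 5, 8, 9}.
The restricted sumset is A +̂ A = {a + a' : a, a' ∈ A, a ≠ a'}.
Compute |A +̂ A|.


Restricted sumset: A +̂ A = {a + a' : a ∈ A, a' ∈ A, a ≠ a'}.
Equivalently, take A + A and drop any sum 2a that is achievable ONLY as a + a for a ∈ A (i.e. sums representable only with equal summands).
Enumerate pairs (a, a') with a < a' (symmetric, so each unordered pair gives one sum; this covers all a ≠ a'):
  -2 + 5 = 3
  -2 + 8 = 6
  -2 + 9 = 7
  5 + 8 = 13
  5 + 9 = 14
  8 + 9 = 17
Collected distinct sums: {3, 6, 7, 13, 14, 17}
|A +̂ A| = 6
(Reference bound: |A +̂ A| ≥ 2|A| - 3 for |A| ≥ 2, with |A| = 4 giving ≥ 5.)

|A +̂ A| = 6


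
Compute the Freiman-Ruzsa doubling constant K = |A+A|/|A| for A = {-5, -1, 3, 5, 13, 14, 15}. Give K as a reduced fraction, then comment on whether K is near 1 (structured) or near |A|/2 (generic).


|A| = 7.
Compute A + A by enumerating all 49 pairs.
A + A = {-10, -6, -2, 0, 2, 4, 6, 8, 9, 10, 12, 13, 14, 16, 17, 18, 19, 20, 26, 27, 28, 29, 30}, so |A + A| = 23.
K = |A + A| / |A| = 23/7 (already in lowest terms) ≈ 3.2857.
Reference: AP of size 7 gives K = 13/7 ≈ 1.8571; a fully generic set of size 7 gives K ≈ 4.0000.

|A| = 7, |A + A| = 23, K = 23/7.


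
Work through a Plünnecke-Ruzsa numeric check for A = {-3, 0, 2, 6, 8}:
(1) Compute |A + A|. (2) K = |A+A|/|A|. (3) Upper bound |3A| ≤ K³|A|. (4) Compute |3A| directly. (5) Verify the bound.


|A| = 5.
Step 1: Compute A + A by enumerating all 25 pairs.
A + A = {-6, -3, -1, 0, 2, 3, 4, 5, 6, 8, 10, 12, 14, 16}, so |A + A| = 14.
Step 2: Doubling constant K = |A + A|/|A| = 14/5 = 14/5 ≈ 2.8000.
Step 3: Plünnecke-Ruzsa gives |3A| ≤ K³·|A| = (2.8000)³ · 5 ≈ 109.7600.
Step 4: Compute 3A = A + A + A directly by enumerating all triples (a,b,c) ∈ A³; |3A| = 25.
Step 5: Check 25 ≤ 109.7600? Yes ✓.

K = 14/5, Plünnecke-Ruzsa bound K³|A| ≈ 109.7600, |3A| = 25, inequality holds.


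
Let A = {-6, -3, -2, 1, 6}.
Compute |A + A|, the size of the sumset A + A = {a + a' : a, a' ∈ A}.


A + A = {a + a' : a, a' ∈ A}; |A| = 5.
General bounds: 2|A| - 1 ≤ |A + A| ≤ |A|(|A|+1)/2, i.e. 9 ≤ |A + A| ≤ 15.
Lower bound 2|A|-1 is attained iff A is an arithmetic progression.
Enumerate sums a + a' for a ≤ a' (symmetric, so this suffices):
a = -6: -6+-6=-12, -6+-3=-9, -6+-2=-8, -6+1=-5, -6+6=0
a = -3: -3+-3=-6, -3+-2=-5, -3+1=-2, -3+6=3
a = -2: -2+-2=-4, -2+1=-1, -2+6=4
a = 1: 1+1=2, 1+6=7
a = 6: 6+6=12
Distinct sums: {-12, -9, -8, -6, -5, -4, -2, -1, 0, 2, 3, 4, 7, 12}
|A + A| = 14

|A + A| = 14


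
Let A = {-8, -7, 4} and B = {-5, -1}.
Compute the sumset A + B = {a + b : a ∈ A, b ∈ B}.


A + B = {a + b : a ∈ A, b ∈ B}.
Enumerate all |A|·|B| = 3·2 = 6 pairs (a, b) and collect distinct sums.
a = -8: -8+-5=-13, -8+-1=-9
a = -7: -7+-5=-12, -7+-1=-8
a = 4: 4+-5=-1, 4+-1=3
Collecting distinct sums: A + B = {-13, -12, -9, -8, -1, 3}
|A + B| = 6

A + B = {-13, -12, -9, -8, -1, 3}


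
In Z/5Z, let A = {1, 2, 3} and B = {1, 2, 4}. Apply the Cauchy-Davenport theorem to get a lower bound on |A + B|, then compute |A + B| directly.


Cauchy-Davenport: |A + B| ≥ min(p, |A| + |B| - 1) for A, B nonempty in Z/pZ.
|A| = 3, |B| = 3, p = 5.
CD lower bound = min(5, 3 + 3 - 1) = min(5, 5) = 5.
Compute A + B mod 5 directly:
a = 1: 1+1=2, 1+2=3, 1+4=0
a = 2: 2+1=3, 2+2=4, 2+4=1
a = 3: 3+1=4, 3+2=0, 3+4=2
A + B = {0, 1, 2, 3, 4}, so |A + B| = 5.
Verify: 5 ≥ 5? Yes ✓.

CD lower bound = 5, actual |A + B| = 5.


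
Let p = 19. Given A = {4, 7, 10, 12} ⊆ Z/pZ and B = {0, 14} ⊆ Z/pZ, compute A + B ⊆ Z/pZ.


Work in Z/19Z: reduce every sum a + b modulo 19.
Enumerate all 8 pairs:
a = 4: 4+0=4, 4+14=18
a = 7: 7+0=7, 7+14=2
a = 10: 10+0=10, 10+14=5
a = 12: 12+0=12, 12+14=7
Distinct residues collected: {2, 4, 5, 7, 10, 12, 18}
|A + B| = 7 (out of 19 total residues).

A + B = {2, 4, 5, 7, 10, 12, 18}


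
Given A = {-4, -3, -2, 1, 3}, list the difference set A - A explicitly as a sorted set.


A - A = {a - a' : a, a' ∈ A}.
Compute a - a' for each ordered pair (a, a'):
a = -4: -4--4=0, -4--3=-1, -4--2=-2, -4-1=-5, -4-3=-7
a = -3: -3--4=1, -3--3=0, -3--2=-1, -3-1=-4, -3-3=-6
a = -2: -2--4=2, -2--3=1, -2--2=0, -2-1=-3, -2-3=-5
a = 1: 1--4=5, 1--3=4, 1--2=3, 1-1=0, 1-3=-2
a = 3: 3--4=7, 3--3=6, 3--2=5, 3-1=2, 3-3=0
Collecting distinct values (and noting 0 appears from a-a):
A - A = {-7, -6, -5, -4, -3, -2, -1, 0, 1, 2, 3, 4, 5, 6, 7}
|A - A| = 15

A - A = {-7, -6, -5, -4, -3, -2, -1, 0, 1, 2, 3, 4, 5, 6, 7}


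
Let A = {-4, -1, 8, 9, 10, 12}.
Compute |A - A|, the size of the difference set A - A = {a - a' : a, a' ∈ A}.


A - A = {a - a' : a, a' ∈ A}; |A| = 6.
Bounds: 2|A|-1 ≤ |A - A| ≤ |A|² - |A| + 1, i.e. 11 ≤ |A - A| ≤ 31.
Note: 0 ∈ A - A always (from a - a). The set is symmetric: if d ∈ A - A then -d ∈ A - A.
Enumerate nonzero differences d = a - a' with a > a' (then include -d):
Positive differences: {1, 2, 3, 4, 9, 10, 11, 12, 13, 14, 16}
Full difference set: {0} ∪ (positive diffs) ∪ (negative diffs).
|A - A| = 1 + 2·11 = 23 (matches direct enumeration: 23).

|A - A| = 23


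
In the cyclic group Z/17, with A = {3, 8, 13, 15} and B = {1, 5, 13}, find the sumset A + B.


Work in Z/17Z: reduce every sum a + b modulo 17.
Enumerate all 12 pairs:
a = 3: 3+1=4, 3+5=8, 3+13=16
a = 8: 8+1=9, 8+5=13, 8+13=4
a = 13: 13+1=14, 13+5=1, 13+13=9
a = 15: 15+1=16, 15+5=3, 15+13=11
Distinct residues collected: {1, 3, 4, 8, 9, 11, 13, 14, 16}
|A + B| = 9 (out of 17 total residues).

A + B = {1, 3, 4, 8, 9, 11, 13, 14, 16}


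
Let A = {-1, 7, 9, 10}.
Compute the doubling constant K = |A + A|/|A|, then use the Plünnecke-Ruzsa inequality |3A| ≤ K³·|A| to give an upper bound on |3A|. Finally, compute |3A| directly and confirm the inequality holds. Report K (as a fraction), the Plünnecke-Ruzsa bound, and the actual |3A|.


|A| = 4.
Step 1: Compute A + A by enumerating all 16 pairs.
A + A = {-2, 6, 8, 9, 14, 16, 17, 18, 19, 20}, so |A + A| = 10.
Step 2: Doubling constant K = |A + A|/|A| = 10/4 = 10/4 ≈ 2.5000.
Step 3: Plünnecke-Ruzsa gives |3A| ≤ K³·|A| = (2.5000)³ · 4 ≈ 62.5000.
Step 4: Compute 3A = A + A + A directly by enumerating all triples (a,b,c) ∈ A³; |3A| = 19.
Step 5: Check 19 ≤ 62.5000? Yes ✓.

K = 10/4, Plünnecke-Ruzsa bound K³|A| ≈ 62.5000, |3A| = 19, inequality holds.


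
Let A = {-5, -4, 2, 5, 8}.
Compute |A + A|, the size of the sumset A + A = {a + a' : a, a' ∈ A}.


A + A = {a + a' : a, a' ∈ A}; |A| = 5.
General bounds: 2|A| - 1 ≤ |A + A| ≤ |A|(|A|+1)/2, i.e. 9 ≤ |A + A| ≤ 15.
Lower bound 2|A|-1 is attained iff A is an arithmetic progression.
Enumerate sums a + a' for a ≤ a' (symmetric, so this suffices):
a = -5: -5+-5=-10, -5+-4=-9, -5+2=-3, -5+5=0, -5+8=3
a = -4: -4+-4=-8, -4+2=-2, -4+5=1, -4+8=4
a = 2: 2+2=4, 2+5=7, 2+8=10
a = 5: 5+5=10, 5+8=13
a = 8: 8+8=16
Distinct sums: {-10, -9, -8, -3, -2, 0, 1, 3, 4, 7, 10, 13, 16}
|A + A| = 13

|A + A| = 13


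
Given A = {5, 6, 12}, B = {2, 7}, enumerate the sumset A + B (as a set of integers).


A + B = {a + b : a ∈ A, b ∈ B}.
Enumerate all |A|·|B| = 3·2 = 6 pairs (a, b) and collect distinct sums.
a = 5: 5+2=7, 5+7=12
a = 6: 6+2=8, 6+7=13
a = 12: 12+2=14, 12+7=19
Collecting distinct sums: A + B = {7, 8, 12, 13, 14, 19}
|A + B| = 6

A + B = {7, 8, 12, 13, 14, 19}


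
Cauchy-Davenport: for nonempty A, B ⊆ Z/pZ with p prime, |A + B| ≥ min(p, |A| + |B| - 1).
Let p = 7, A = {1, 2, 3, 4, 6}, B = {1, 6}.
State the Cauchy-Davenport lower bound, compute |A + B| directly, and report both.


Cauchy-Davenport: |A + B| ≥ min(p, |A| + |B| - 1) for A, B nonempty in Z/pZ.
|A| = 5, |B| = 2, p = 7.
CD lower bound = min(7, 5 + 2 - 1) = min(7, 6) = 6.
Compute A + B mod 7 directly:
a = 1: 1+1=2, 1+6=0
a = 2: 2+1=3, 2+6=1
a = 3: 3+1=4, 3+6=2
a = 4: 4+1=5, 4+6=3
a = 6: 6+1=0, 6+6=5
A + B = {0, 1, 2, 3, 4, 5}, so |A + B| = 6.
Verify: 6 ≥ 6? Yes ✓.

CD lower bound = 6, actual |A + B| = 6.


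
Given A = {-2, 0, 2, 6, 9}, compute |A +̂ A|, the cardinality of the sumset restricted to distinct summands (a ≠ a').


Restricted sumset: A +̂ A = {a + a' : a ∈ A, a' ∈ A, a ≠ a'}.
Equivalently, take A + A and drop any sum 2a that is achievable ONLY as a + a for a ∈ A (i.e. sums representable only with equal summands).
Enumerate pairs (a, a') with a < a' (symmetric, so each unordered pair gives one sum; this covers all a ≠ a'):
  -2 + 0 = -2
  -2 + 2 = 0
  -2 + 6 = 4
  -2 + 9 = 7
  0 + 2 = 2
  0 + 6 = 6
  0 + 9 = 9
  2 + 6 = 8
  2 + 9 = 11
  6 + 9 = 15
Collected distinct sums: {-2, 0, 2, 4, 6, 7, 8, 9, 11, 15}
|A +̂ A| = 10
(Reference bound: |A +̂ A| ≥ 2|A| - 3 for |A| ≥ 2, with |A| = 5 giving ≥ 7.)

|A +̂ A| = 10


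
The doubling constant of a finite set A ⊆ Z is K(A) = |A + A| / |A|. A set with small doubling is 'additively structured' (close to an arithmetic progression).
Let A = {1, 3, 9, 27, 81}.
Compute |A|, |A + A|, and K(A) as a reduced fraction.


|A| = 5.
Compute A + A by enumerating all 25 pairs.
A + A = {2, 4, 6, 10, 12, 18, 28, 30, 36, 54, 82, 84, 90, 108, 162}, so |A + A| = 15.
K = |A + A| / |A| = 15/5 = 3/1 ≈ 3.0000.
Reference: AP of size 5 gives K = 9/5 ≈ 1.8000; a fully generic set of size 5 gives K ≈ 3.0000.

|A| = 5, |A + A| = 15, K = 15/5 = 3/1.


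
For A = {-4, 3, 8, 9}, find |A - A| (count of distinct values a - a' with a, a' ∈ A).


A - A = {a - a' : a, a' ∈ A}; |A| = 4.
Bounds: 2|A|-1 ≤ |A - A| ≤ |A|² - |A| + 1, i.e. 7 ≤ |A - A| ≤ 13.
Note: 0 ∈ A - A always (from a - a). The set is symmetric: if d ∈ A - A then -d ∈ A - A.
Enumerate nonzero differences d = a - a' with a > a' (then include -d):
Positive differences: {1, 5, 6, 7, 12, 13}
Full difference set: {0} ∪ (positive diffs) ∪ (negative diffs).
|A - A| = 1 + 2·6 = 13 (matches direct enumeration: 13).

|A - A| = 13


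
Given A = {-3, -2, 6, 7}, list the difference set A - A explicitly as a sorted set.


A - A = {a - a' : a, a' ∈ A}.
Compute a - a' for each ordered pair (a, a'):
a = -3: -3--3=0, -3--2=-1, -3-6=-9, -3-7=-10
a = -2: -2--3=1, -2--2=0, -2-6=-8, -2-7=-9
a = 6: 6--3=9, 6--2=8, 6-6=0, 6-7=-1
a = 7: 7--3=10, 7--2=9, 7-6=1, 7-7=0
Collecting distinct values (and noting 0 appears from a-a):
A - A = {-10, -9, -8, -1, 0, 1, 8, 9, 10}
|A - A| = 9

A - A = {-10, -9, -8, -1, 0, 1, 8, 9, 10}


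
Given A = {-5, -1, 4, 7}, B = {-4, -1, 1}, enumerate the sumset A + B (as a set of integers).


A + B = {a + b : a ∈ A, b ∈ B}.
Enumerate all |A|·|B| = 4·3 = 12 pairs (a, b) and collect distinct sums.
a = -5: -5+-4=-9, -5+-1=-6, -5+1=-4
a = -1: -1+-4=-5, -1+-1=-2, -1+1=0
a = 4: 4+-4=0, 4+-1=3, 4+1=5
a = 7: 7+-4=3, 7+-1=6, 7+1=8
Collecting distinct sums: A + B = {-9, -6, -5, -4, -2, 0, 3, 5, 6, 8}
|A + B| = 10

A + B = {-9, -6, -5, -4, -2, 0, 3, 5, 6, 8}


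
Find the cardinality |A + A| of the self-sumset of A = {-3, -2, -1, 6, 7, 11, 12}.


A + A = {a + a' : a, a' ∈ A}; |A| = 7.
General bounds: 2|A| - 1 ≤ |A + A| ≤ |A|(|A|+1)/2, i.e. 13 ≤ |A + A| ≤ 28.
Lower bound 2|A|-1 is attained iff A is an arithmetic progression.
Enumerate sums a + a' for a ≤ a' (symmetric, so this suffices):
a = -3: -3+-3=-6, -3+-2=-5, -3+-1=-4, -3+6=3, -3+7=4, -3+11=8, -3+12=9
a = -2: -2+-2=-4, -2+-1=-3, -2+6=4, -2+7=5, -2+11=9, -2+12=10
a = -1: -1+-1=-2, -1+6=5, -1+7=6, -1+11=10, -1+12=11
a = 6: 6+6=12, 6+7=13, 6+11=17, 6+12=18
a = 7: 7+7=14, 7+11=18, 7+12=19
a = 11: 11+11=22, 11+12=23
a = 12: 12+12=24
Distinct sums: {-6, -5, -4, -3, -2, 3, 4, 5, 6, 8, 9, 10, 11, 12, 13, 14, 17, 18, 19, 22, 23, 24}
|A + A| = 22

|A + A| = 22


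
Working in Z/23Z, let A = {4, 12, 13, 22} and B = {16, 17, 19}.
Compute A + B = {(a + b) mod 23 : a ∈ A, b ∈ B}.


Work in Z/23Z: reduce every sum a + b modulo 23.
Enumerate all 12 pairs:
a = 4: 4+16=20, 4+17=21, 4+19=0
a = 12: 12+16=5, 12+17=6, 12+19=8
a = 13: 13+16=6, 13+17=7, 13+19=9
a = 22: 22+16=15, 22+17=16, 22+19=18
Distinct residues collected: {0, 5, 6, 7, 8, 9, 15, 16, 18, 20, 21}
|A + B| = 11 (out of 23 total residues).

A + B = {0, 5, 6, 7, 8, 9, 15, 16, 18, 20, 21}


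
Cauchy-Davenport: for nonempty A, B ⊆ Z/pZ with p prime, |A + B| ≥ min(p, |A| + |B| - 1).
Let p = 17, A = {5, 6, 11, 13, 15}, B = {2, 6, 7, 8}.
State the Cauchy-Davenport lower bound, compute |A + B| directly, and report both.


Cauchy-Davenport: |A + B| ≥ min(p, |A| + |B| - 1) for A, B nonempty in Z/pZ.
|A| = 5, |B| = 4, p = 17.
CD lower bound = min(17, 5 + 4 - 1) = min(17, 8) = 8.
Compute A + B mod 17 directly:
a = 5: 5+2=7, 5+6=11, 5+7=12, 5+8=13
a = 6: 6+2=8, 6+6=12, 6+7=13, 6+8=14
a = 11: 11+2=13, 11+6=0, 11+7=1, 11+8=2
a = 13: 13+2=15, 13+6=2, 13+7=3, 13+8=4
a = 15: 15+2=0, 15+6=4, 15+7=5, 15+8=6
A + B = {0, 1, 2, 3, 4, 5, 6, 7, 8, 11, 12, 13, 14, 15}, so |A + B| = 14.
Verify: 14 ≥ 8? Yes ✓.

CD lower bound = 8, actual |A + B| = 14.


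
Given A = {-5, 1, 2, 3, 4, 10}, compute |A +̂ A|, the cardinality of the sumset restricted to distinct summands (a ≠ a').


Restricted sumset: A +̂ A = {a + a' : a ∈ A, a' ∈ A, a ≠ a'}.
Equivalently, take A + A and drop any sum 2a that is achievable ONLY as a + a for a ∈ A (i.e. sums representable only with equal summands).
Enumerate pairs (a, a') with a < a' (symmetric, so each unordered pair gives one sum; this covers all a ≠ a'):
  -5 + 1 = -4
  -5 + 2 = -3
  -5 + 3 = -2
  -5 + 4 = -1
  -5 + 10 = 5
  1 + 2 = 3
  1 + 3 = 4
  1 + 4 = 5
  1 + 10 = 11
  2 + 3 = 5
  2 + 4 = 6
  2 + 10 = 12
  3 + 4 = 7
  3 + 10 = 13
  4 + 10 = 14
Collected distinct sums: {-4, -3, -2, -1, 3, 4, 5, 6, 7, 11, 12, 13, 14}
|A +̂ A| = 13
(Reference bound: |A +̂ A| ≥ 2|A| - 3 for |A| ≥ 2, with |A| = 6 giving ≥ 9.)

|A +̂ A| = 13


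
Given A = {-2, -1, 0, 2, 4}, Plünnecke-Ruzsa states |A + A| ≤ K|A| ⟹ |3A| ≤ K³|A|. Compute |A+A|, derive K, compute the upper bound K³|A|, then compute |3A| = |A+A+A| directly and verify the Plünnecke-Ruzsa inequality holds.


|A| = 5.
Step 1: Compute A + A by enumerating all 25 pairs.
A + A = {-4, -3, -2, -1, 0, 1, 2, 3, 4, 6, 8}, so |A + A| = 11.
Step 2: Doubling constant K = |A + A|/|A| = 11/5 = 11/5 ≈ 2.2000.
Step 3: Plünnecke-Ruzsa gives |3A| ≤ K³·|A| = (2.2000)³ · 5 ≈ 53.2400.
Step 4: Compute 3A = A + A + A directly by enumerating all triples (a,b,c) ∈ A³; |3A| = 17.
Step 5: Check 17 ≤ 53.2400? Yes ✓.

K = 11/5, Plünnecke-Ruzsa bound K³|A| ≈ 53.2400, |3A| = 17, inequality holds.


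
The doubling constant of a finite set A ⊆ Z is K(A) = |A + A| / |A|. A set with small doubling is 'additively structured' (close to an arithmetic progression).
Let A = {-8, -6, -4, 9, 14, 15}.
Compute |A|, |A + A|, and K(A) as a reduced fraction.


|A| = 6.
Compute A + A by enumerating all 36 pairs.
A + A = {-16, -14, -12, -10, -8, 1, 3, 5, 6, 7, 8, 9, 10, 11, 18, 23, 24, 28, 29, 30}, so |A + A| = 20.
K = |A + A| / |A| = 20/6 = 10/3 ≈ 3.3333.
Reference: AP of size 6 gives K = 11/6 ≈ 1.8333; a fully generic set of size 6 gives K ≈ 3.5000.

|A| = 6, |A + A| = 20, K = 20/6 = 10/3.


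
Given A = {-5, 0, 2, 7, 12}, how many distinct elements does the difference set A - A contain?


A - A = {a - a' : a, a' ∈ A}; |A| = 5.
Bounds: 2|A|-1 ≤ |A - A| ≤ |A|² - |A| + 1, i.e. 9 ≤ |A - A| ≤ 21.
Note: 0 ∈ A - A always (from a - a). The set is symmetric: if d ∈ A - A then -d ∈ A - A.
Enumerate nonzero differences d = a - a' with a > a' (then include -d):
Positive differences: {2, 5, 7, 10, 12, 17}
Full difference set: {0} ∪ (positive diffs) ∪ (negative diffs).
|A - A| = 1 + 2·6 = 13 (matches direct enumeration: 13).

|A - A| = 13


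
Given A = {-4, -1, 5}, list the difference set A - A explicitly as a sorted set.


A - A = {a - a' : a, a' ∈ A}.
Compute a - a' for each ordered pair (a, a'):
a = -4: -4--4=0, -4--1=-3, -4-5=-9
a = -1: -1--4=3, -1--1=0, -1-5=-6
a = 5: 5--4=9, 5--1=6, 5-5=0
Collecting distinct values (and noting 0 appears from a-a):
A - A = {-9, -6, -3, 0, 3, 6, 9}
|A - A| = 7

A - A = {-9, -6, -3, 0, 3, 6, 9}


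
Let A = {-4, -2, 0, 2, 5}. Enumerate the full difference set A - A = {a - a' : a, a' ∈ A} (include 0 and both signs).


A - A = {a - a' : a, a' ∈ A}.
Compute a - a' for each ordered pair (a, a'):
a = -4: -4--4=0, -4--2=-2, -4-0=-4, -4-2=-6, -4-5=-9
a = -2: -2--4=2, -2--2=0, -2-0=-2, -2-2=-4, -2-5=-7
a = 0: 0--4=4, 0--2=2, 0-0=0, 0-2=-2, 0-5=-5
a = 2: 2--4=6, 2--2=4, 2-0=2, 2-2=0, 2-5=-3
a = 5: 5--4=9, 5--2=7, 5-0=5, 5-2=3, 5-5=0
Collecting distinct values (and noting 0 appears from a-a):
A - A = {-9, -7, -6, -5, -4, -3, -2, 0, 2, 3, 4, 5, 6, 7, 9}
|A - A| = 15

A - A = {-9, -7, -6, -5, -4, -3, -2, 0, 2, 3, 4, 5, 6, 7, 9}


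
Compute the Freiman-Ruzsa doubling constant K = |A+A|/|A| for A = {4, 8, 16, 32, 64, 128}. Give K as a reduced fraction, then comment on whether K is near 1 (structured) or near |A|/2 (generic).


|A| = 6.
Compute A + A by enumerating all 36 pairs.
A + A = {8, 12, 16, 20, 24, 32, 36, 40, 48, 64, 68, 72, 80, 96, 128, 132, 136, 144, 160, 192, 256}, so |A + A| = 21.
K = |A + A| / |A| = 21/6 = 7/2 ≈ 3.5000.
Reference: AP of size 6 gives K = 11/6 ≈ 1.8333; a fully generic set of size 6 gives K ≈ 3.5000.

|A| = 6, |A + A| = 21, K = 21/6 = 7/2.


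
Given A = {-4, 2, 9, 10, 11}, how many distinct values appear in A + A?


A + A = {a + a' : a, a' ∈ A}; |A| = 5.
General bounds: 2|A| - 1 ≤ |A + A| ≤ |A|(|A|+1)/2, i.e. 9 ≤ |A + A| ≤ 15.
Lower bound 2|A|-1 is attained iff A is an arithmetic progression.
Enumerate sums a + a' for a ≤ a' (symmetric, so this suffices):
a = -4: -4+-4=-8, -4+2=-2, -4+9=5, -4+10=6, -4+11=7
a = 2: 2+2=4, 2+9=11, 2+10=12, 2+11=13
a = 9: 9+9=18, 9+10=19, 9+11=20
a = 10: 10+10=20, 10+11=21
a = 11: 11+11=22
Distinct sums: {-8, -2, 4, 5, 6, 7, 11, 12, 13, 18, 19, 20, 21, 22}
|A + A| = 14

|A + A| = 14


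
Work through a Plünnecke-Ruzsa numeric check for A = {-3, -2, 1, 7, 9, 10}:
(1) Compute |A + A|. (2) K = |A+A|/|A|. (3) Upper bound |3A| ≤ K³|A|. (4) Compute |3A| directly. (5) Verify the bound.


|A| = 6.
Step 1: Compute A + A by enumerating all 36 pairs.
A + A = {-6, -5, -4, -2, -1, 2, 4, 5, 6, 7, 8, 10, 11, 14, 16, 17, 18, 19, 20}, so |A + A| = 19.
Step 2: Doubling constant K = |A + A|/|A| = 19/6 = 19/6 ≈ 3.1667.
Step 3: Plünnecke-Ruzsa gives |3A| ≤ K³·|A| = (3.1667)³ · 6 ≈ 190.5278.
Step 4: Compute 3A = A + A + A directly by enumerating all triples (a,b,c) ∈ A³; |3A| = 37.
Step 5: Check 37 ≤ 190.5278? Yes ✓.

K = 19/6, Plünnecke-Ruzsa bound K³|A| ≈ 190.5278, |3A| = 37, inequality holds.


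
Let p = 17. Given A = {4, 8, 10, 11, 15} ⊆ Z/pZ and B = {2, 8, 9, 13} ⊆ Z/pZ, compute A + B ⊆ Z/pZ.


Work in Z/17Z: reduce every sum a + b modulo 17.
Enumerate all 20 pairs:
a = 4: 4+2=6, 4+8=12, 4+9=13, 4+13=0
a = 8: 8+2=10, 8+8=16, 8+9=0, 8+13=4
a = 10: 10+2=12, 10+8=1, 10+9=2, 10+13=6
a = 11: 11+2=13, 11+8=2, 11+9=3, 11+13=7
a = 15: 15+2=0, 15+8=6, 15+9=7, 15+13=11
Distinct residues collected: {0, 1, 2, 3, 4, 6, 7, 10, 11, 12, 13, 16}
|A + B| = 12 (out of 17 total residues).

A + B = {0, 1, 2, 3, 4, 6, 7, 10, 11, 12, 13, 16}


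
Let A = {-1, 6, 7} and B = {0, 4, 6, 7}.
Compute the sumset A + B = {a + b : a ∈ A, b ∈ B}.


A + B = {a + b : a ∈ A, b ∈ B}.
Enumerate all |A|·|B| = 3·4 = 12 pairs (a, b) and collect distinct sums.
a = -1: -1+0=-1, -1+4=3, -1+6=5, -1+7=6
a = 6: 6+0=6, 6+4=10, 6+6=12, 6+7=13
a = 7: 7+0=7, 7+4=11, 7+6=13, 7+7=14
Collecting distinct sums: A + B = {-1, 3, 5, 6, 7, 10, 11, 12, 13, 14}
|A + B| = 10

A + B = {-1, 3, 5, 6, 7, 10, 11, 12, 13, 14}


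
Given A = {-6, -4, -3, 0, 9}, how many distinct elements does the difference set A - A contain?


A - A = {a - a' : a, a' ∈ A}; |A| = 5.
Bounds: 2|A|-1 ≤ |A - A| ≤ |A|² - |A| + 1, i.e. 9 ≤ |A - A| ≤ 21.
Note: 0 ∈ A - A always (from a - a). The set is symmetric: if d ∈ A - A then -d ∈ A - A.
Enumerate nonzero differences d = a - a' with a > a' (then include -d):
Positive differences: {1, 2, 3, 4, 6, 9, 12, 13, 15}
Full difference set: {0} ∪ (positive diffs) ∪ (negative diffs).
|A - A| = 1 + 2·9 = 19 (matches direct enumeration: 19).

|A - A| = 19


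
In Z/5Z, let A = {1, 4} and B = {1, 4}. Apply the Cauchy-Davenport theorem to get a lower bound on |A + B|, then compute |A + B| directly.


Cauchy-Davenport: |A + B| ≥ min(p, |A| + |B| - 1) for A, B nonempty in Z/pZ.
|A| = 2, |B| = 2, p = 5.
CD lower bound = min(5, 2 + 2 - 1) = min(5, 3) = 3.
Compute A + B mod 5 directly:
a = 1: 1+1=2, 1+4=0
a = 4: 4+1=0, 4+4=3
A + B = {0, 2, 3}, so |A + B| = 3.
Verify: 3 ≥ 3? Yes ✓.

CD lower bound = 3, actual |A + B| = 3.


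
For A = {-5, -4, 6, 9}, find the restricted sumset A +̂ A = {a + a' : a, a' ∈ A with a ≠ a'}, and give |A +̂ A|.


Restricted sumset: A +̂ A = {a + a' : a ∈ A, a' ∈ A, a ≠ a'}.
Equivalently, take A + A and drop any sum 2a that is achievable ONLY as a + a for a ∈ A (i.e. sums representable only with equal summands).
Enumerate pairs (a, a') with a < a' (symmetric, so each unordered pair gives one sum; this covers all a ≠ a'):
  -5 + -4 = -9
  -5 + 6 = 1
  -5 + 9 = 4
  -4 + 6 = 2
  -4 + 9 = 5
  6 + 9 = 15
Collected distinct sums: {-9, 1, 2, 4, 5, 15}
|A +̂ A| = 6
(Reference bound: |A +̂ A| ≥ 2|A| - 3 for |A| ≥ 2, with |A| = 4 giving ≥ 5.)

|A +̂ A| = 6


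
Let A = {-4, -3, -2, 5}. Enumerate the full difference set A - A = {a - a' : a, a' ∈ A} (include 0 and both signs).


A - A = {a - a' : a, a' ∈ A}.
Compute a - a' for each ordered pair (a, a'):
a = -4: -4--4=0, -4--3=-1, -4--2=-2, -4-5=-9
a = -3: -3--4=1, -3--3=0, -3--2=-1, -3-5=-8
a = -2: -2--4=2, -2--3=1, -2--2=0, -2-5=-7
a = 5: 5--4=9, 5--3=8, 5--2=7, 5-5=0
Collecting distinct values (and noting 0 appears from a-a):
A - A = {-9, -8, -7, -2, -1, 0, 1, 2, 7, 8, 9}
|A - A| = 11

A - A = {-9, -8, -7, -2, -1, 0, 1, 2, 7, 8, 9}


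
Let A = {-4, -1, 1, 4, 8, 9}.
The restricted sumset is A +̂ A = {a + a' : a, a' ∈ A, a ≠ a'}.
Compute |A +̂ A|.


Restricted sumset: A +̂ A = {a + a' : a ∈ A, a' ∈ A, a ≠ a'}.
Equivalently, take A + A and drop any sum 2a that is achievable ONLY as a + a for a ∈ A (i.e. sums representable only with equal summands).
Enumerate pairs (a, a') with a < a' (symmetric, so each unordered pair gives one sum; this covers all a ≠ a'):
  -4 + -1 = -5
  -4 + 1 = -3
  -4 + 4 = 0
  -4 + 8 = 4
  -4 + 9 = 5
  -1 + 1 = 0
  -1 + 4 = 3
  -1 + 8 = 7
  -1 + 9 = 8
  1 + 4 = 5
  1 + 8 = 9
  1 + 9 = 10
  4 + 8 = 12
  4 + 9 = 13
  8 + 9 = 17
Collected distinct sums: {-5, -3, 0, 3, 4, 5, 7, 8, 9, 10, 12, 13, 17}
|A +̂ A| = 13
(Reference bound: |A +̂ A| ≥ 2|A| - 3 for |A| ≥ 2, with |A| = 6 giving ≥ 9.)

|A +̂ A| = 13


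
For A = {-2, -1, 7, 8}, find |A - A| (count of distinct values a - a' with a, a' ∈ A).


A - A = {a - a' : a, a' ∈ A}; |A| = 4.
Bounds: 2|A|-1 ≤ |A - A| ≤ |A|² - |A| + 1, i.e. 7 ≤ |A - A| ≤ 13.
Note: 0 ∈ A - A always (from a - a). The set is symmetric: if d ∈ A - A then -d ∈ A - A.
Enumerate nonzero differences d = a - a' with a > a' (then include -d):
Positive differences: {1, 8, 9, 10}
Full difference set: {0} ∪ (positive diffs) ∪ (negative diffs).
|A - A| = 1 + 2·4 = 9 (matches direct enumeration: 9).

|A - A| = 9


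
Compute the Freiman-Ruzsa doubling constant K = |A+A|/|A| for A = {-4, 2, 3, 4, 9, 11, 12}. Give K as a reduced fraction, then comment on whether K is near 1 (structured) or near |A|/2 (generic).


|A| = 7.
Compute A + A by enumerating all 49 pairs.
A + A = {-8, -2, -1, 0, 4, 5, 6, 7, 8, 11, 12, 13, 14, 15, 16, 18, 20, 21, 22, 23, 24}, so |A + A| = 21.
K = |A + A| / |A| = 21/7 = 3/1 ≈ 3.0000.
Reference: AP of size 7 gives K = 13/7 ≈ 1.8571; a fully generic set of size 7 gives K ≈ 4.0000.

|A| = 7, |A + A| = 21, K = 21/7 = 3/1.


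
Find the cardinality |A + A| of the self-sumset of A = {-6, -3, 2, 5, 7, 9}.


A + A = {a + a' : a, a' ∈ A}; |A| = 6.
General bounds: 2|A| - 1 ≤ |A + A| ≤ |A|(|A|+1)/2, i.e. 11 ≤ |A + A| ≤ 21.
Lower bound 2|A|-1 is attained iff A is an arithmetic progression.
Enumerate sums a + a' for a ≤ a' (symmetric, so this suffices):
a = -6: -6+-6=-12, -6+-3=-9, -6+2=-4, -6+5=-1, -6+7=1, -6+9=3
a = -3: -3+-3=-6, -3+2=-1, -3+5=2, -3+7=4, -3+9=6
a = 2: 2+2=4, 2+5=7, 2+7=9, 2+9=11
a = 5: 5+5=10, 5+7=12, 5+9=14
a = 7: 7+7=14, 7+9=16
a = 9: 9+9=18
Distinct sums: {-12, -9, -6, -4, -1, 1, 2, 3, 4, 6, 7, 9, 10, 11, 12, 14, 16, 18}
|A + A| = 18

|A + A| = 18


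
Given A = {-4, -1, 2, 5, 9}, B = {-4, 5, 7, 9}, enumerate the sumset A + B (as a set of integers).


A + B = {a + b : a ∈ A, b ∈ B}.
Enumerate all |A|·|B| = 5·4 = 20 pairs (a, b) and collect distinct sums.
a = -4: -4+-4=-8, -4+5=1, -4+7=3, -4+9=5
a = -1: -1+-4=-5, -1+5=4, -1+7=6, -1+9=8
a = 2: 2+-4=-2, 2+5=7, 2+7=9, 2+9=11
a = 5: 5+-4=1, 5+5=10, 5+7=12, 5+9=14
a = 9: 9+-4=5, 9+5=14, 9+7=16, 9+9=18
Collecting distinct sums: A + B = {-8, -5, -2, 1, 3, 4, 5, 6, 7, 8, 9, 10, 11, 12, 14, 16, 18}
|A + B| = 17

A + B = {-8, -5, -2, 1, 3, 4, 5, 6, 7, 8, 9, 10, 11, 12, 14, 16, 18}


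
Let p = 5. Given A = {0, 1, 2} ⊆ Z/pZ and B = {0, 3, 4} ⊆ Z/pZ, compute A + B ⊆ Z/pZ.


Work in Z/5Z: reduce every sum a + b modulo 5.
Enumerate all 9 pairs:
a = 0: 0+0=0, 0+3=3, 0+4=4
a = 1: 1+0=1, 1+3=4, 1+4=0
a = 2: 2+0=2, 2+3=0, 2+4=1
Distinct residues collected: {0, 1, 2, 3, 4}
|A + B| = 5 (out of 5 total residues).

A + B = {0, 1, 2, 3, 4}


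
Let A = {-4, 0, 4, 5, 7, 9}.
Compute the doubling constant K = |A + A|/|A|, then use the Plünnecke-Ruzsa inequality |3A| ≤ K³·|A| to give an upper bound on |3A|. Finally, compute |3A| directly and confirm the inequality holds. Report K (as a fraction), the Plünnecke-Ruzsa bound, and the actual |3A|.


|A| = 6.
Step 1: Compute A + A by enumerating all 36 pairs.
A + A = {-8, -4, 0, 1, 3, 4, 5, 7, 8, 9, 10, 11, 12, 13, 14, 16, 18}, so |A + A| = 17.
Step 2: Doubling constant K = |A + A|/|A| = 17/6 = 17/6 ≈ 2.8333.
Step 3: Plünnecke-Ruzsa gives |3A| ≤ K³·|A| = (2.8333)³ · 6 ≈ 136.4722.
Step 4: Compute 3A = A + A + A directly by enumerating all triples (a,b,c) ∈ A³; |3A| = 30.
Step 5: Check 30 ≤ 136.4722? Yes ✓.

K = 17/6, Plünnecke-Ruzsa bound K³|A| ≈ 136.4722, |3A| = 30, inequality holds.


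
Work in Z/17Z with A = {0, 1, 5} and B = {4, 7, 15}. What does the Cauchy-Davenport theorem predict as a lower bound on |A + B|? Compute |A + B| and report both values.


Cauchy-Davenport: |A + B| ≥ min(p, |A| + |B| - 1) for A, B nonempty in Z/pZ.
|A| = 3, |B| = 3, p = 17.
CD lower bound = min(17, 3 + 3 - 1) = min(17, 5) = 5.
Compute A + B mod 17 directly:
a = 0: 0+4=4, 0+7=7, 0+15=15
a = 1: 1+4=5, 1+7=8, 1+15=16
a = 5: 5+4=9, 5+7=12, 5+15=3
A + B = {3, 4, 5, 7, 8, 9, 12, 15, 16}, so |A + B| = 9.
Verify: 9 ≥ 5? Yes ✓.

CD lower bound = 5, actual |A + B| = 9.


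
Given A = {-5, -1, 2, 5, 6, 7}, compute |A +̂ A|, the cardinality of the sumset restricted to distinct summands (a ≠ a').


Restricted sumset: A +̂ A = {a + a' : a ∈ A, a' ∈ A, a ≠ a'}.
Equivalently, take A + A and drop any sum 2a that is achievable ONLY as a + a for a ∈ A (i.e. sums representable only with equal summands).
Enumerate pairs (a, a') with a < a' (symmetric, so each unordered pair gives one sum; this covers all a ≠ a'):
  -5 + -1 = -6
  -5 + 2 = -3
  -5 + 5 = 0
  -5 + 6 = 1
  -5 + 7 = 2
  -1 + 2 = 1
  -1 + 5 = 4
  -1 + 6 = 5
  -1 + 7 = 6
  2 + 5 = 7
  2 + 6 = 8
  2 + 7 = 9
  5 + 6 = 11
  5 + 7 = 12
  6 + 7 = 13
Collected distinct sums: {-6, -3, 0, 1, 2, 4, 5, 6, 7, 8, 9, 11, 12, 13}
|A +̂ A| = 14
(Reference bound: |A +̂ A| ≥ 2|A| - 3 for |A| ≥ 2, with |A| = 6 giving ≥ 9.)

|A +̂ A| = 14


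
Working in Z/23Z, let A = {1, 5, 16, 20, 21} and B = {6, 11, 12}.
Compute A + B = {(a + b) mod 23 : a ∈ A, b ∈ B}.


Work in Z/23Z: reduce every sum a + b modulo 23.
Enumerate all 15 pairs:
a = 1: 1+6=7, 1+11=12, 1+12=13
a = 5: 5+6=11, 5+11=16, 5+12=17
a = 16: 16+6=22, 16+11=4, 16+12=5
a = 20: 20+6=3, 20+11=8, 20+12=9
a = 21: 21+6=4, 21+11=9, 21+12=10
Distinct residues collected: {3, 4, 5, 7, 8, 9, 10, 11, 12, 13, 16, 17, 22}
|A + B| = 13 (out of 23 total residues).

A + B = {3, 4, 5, 7, 8, 9, 10, 11, 12, 13, 16, 17, 22}


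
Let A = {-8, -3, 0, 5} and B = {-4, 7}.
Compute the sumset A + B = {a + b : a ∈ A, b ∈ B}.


A + B = {a + b : a ∈ A, b ∈ B}.
Enumerate all |A|·|B| = 4·2 = 8 pairs (a, b) and collect distinct sums.
a = -8: -8+-4=-12, -8+7=-1
a = -3: -3+-4=-7, -3+7=4
a = 0: 0+-4=-4, 0+7=7
a = 5: 5+-4=1, 5+7=12
Collecting distinct sums: A + B = {-12, -7, -4, -1, 1, 4, 7, 12}
|A + B| = 8

A + B = {-12, -7, -4, -1, 1, 4, 7, 12}


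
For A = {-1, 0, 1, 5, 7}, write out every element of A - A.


A - A = {a - a' : a, a' ∈ A}.
Compute a - a' for each ordered pair (a, a'):
a = -1: -1--1=0, -1-0=-1, -1-1=-2, -1-5=-6, -1-7=-8
a = 0: 0--1=1, 0-0=0, 0-1=-1, 0-5=-5, 0-7=-7
a = 1: 1--1=2, 1-0=1, 1-1=0, 1-5=-4, 1-7=-6
a = 5: 5--1=6, 5-0=5, 5-1=4, 5-5=0, 5-7=-2
a = 7: 7--1=8, 7-0=7, 7-1=6, 7-5=2, 7-7=0
Collecting distinct values (and noting 0 appears from a-a):
A - A = {-8, -7, -6, -5, -4, -2, -1, 0, 1, 2, 4, 5, 6, 7, 8}
|A - A| = 15

A - A = {-8, -7, -6, -5, -4, -2, -1, 0, 1, 2, 4, 5, 6, 7, 8}


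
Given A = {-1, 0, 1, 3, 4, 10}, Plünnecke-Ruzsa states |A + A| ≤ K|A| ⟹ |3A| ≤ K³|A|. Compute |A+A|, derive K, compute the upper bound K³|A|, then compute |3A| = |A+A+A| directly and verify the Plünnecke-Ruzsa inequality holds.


|A| = 6.
Step 1: Compute A + A by enumerating all 36 pairs.
A + A = {-2, -1, 0, 1, 2, 3, 4, 5, 6, 7, 8, 9, 10, 11, 13, 14, 20}, so |A + A| = 17.
Step 2: Doubling constant K = |A + A|/|A| = 17/6 = 17/6 ≈ 2.8333.
Step 3: Plünnecke-Ruzsa gives |3A| ≤ K³·|A| = (2.8333)³ · 6 ≈ 136.4722.
Step 4: Compute 3A = A + A + A directly by enumerating all triples (a,b,c) ∈ A³; |3A| = 28.
Step 5: Check 28 ≤ 136.4722? Yes ✓.

K = 17/6, Plünnecke-Ruzsa bound K³|A| ≈ 136.4722, |3A| = 28, inequality holds.


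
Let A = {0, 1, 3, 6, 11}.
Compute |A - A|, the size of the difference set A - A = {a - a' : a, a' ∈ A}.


A - A = {a - a' : a, a' ∈ A}; |A| = 5.
Bounds: 2|A|-1 ≤ |A - A| ≤ |A|² - |A| + 1, i.e. 9 ≤ |A - A| ≤ 21.
Note: 0 ∈ A - A always (from a - a). The set is symmetric: if d ∈ A - A then -d ∈ A - A.
Enumerate nonzero differences d = a - a' with a > a' (then include -d):
Positive differences: {1, 2, 3, 5, 6, 8, 10, 11}
Full difference set: {0} ∪ (positive diffs) ∪ (negative diffs).
|A - A| = 1 + 2·8 = 17 (matches direct enumeration: 17).

|A - A| = 17
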